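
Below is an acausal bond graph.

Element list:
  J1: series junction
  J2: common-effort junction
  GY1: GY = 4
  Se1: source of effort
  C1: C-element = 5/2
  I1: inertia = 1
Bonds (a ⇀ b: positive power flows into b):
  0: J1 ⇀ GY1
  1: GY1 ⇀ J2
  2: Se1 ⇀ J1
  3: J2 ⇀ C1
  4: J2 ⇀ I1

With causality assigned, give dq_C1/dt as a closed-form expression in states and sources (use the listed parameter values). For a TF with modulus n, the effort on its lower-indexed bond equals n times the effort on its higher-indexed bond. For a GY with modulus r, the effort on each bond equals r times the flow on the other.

bond 2 stroke→J1  (Se1 fixes effort; stroke away)
bond 0 stroke→GY1  (only one flow-in slot at J1)
bond 1 stroke→GY1  (GY GY1: same side as bond 0)
bond 3 stroke→J2  (C1: C, integral causality)
bond 4 stroke→I1  (0-jn J2 has e-setter on 3)

dq_C1/dt = E_Se1/4 - p_I1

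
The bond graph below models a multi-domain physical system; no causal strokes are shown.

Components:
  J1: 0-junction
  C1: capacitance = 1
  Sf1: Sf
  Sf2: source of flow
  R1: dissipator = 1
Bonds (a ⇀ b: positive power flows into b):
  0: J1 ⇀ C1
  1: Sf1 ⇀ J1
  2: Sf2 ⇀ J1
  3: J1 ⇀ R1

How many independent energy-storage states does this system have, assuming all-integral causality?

1  (C1 all integral)

β1 stroke at Sf1  (Sf1 (Sf) sets flow on bond)
β2 stroke at Sf2  (source Sf2 imposes f)
β0 stroke at J1  (C1 integral (e out))
β3 stroke at R1  (J1 effort already set via bond 0)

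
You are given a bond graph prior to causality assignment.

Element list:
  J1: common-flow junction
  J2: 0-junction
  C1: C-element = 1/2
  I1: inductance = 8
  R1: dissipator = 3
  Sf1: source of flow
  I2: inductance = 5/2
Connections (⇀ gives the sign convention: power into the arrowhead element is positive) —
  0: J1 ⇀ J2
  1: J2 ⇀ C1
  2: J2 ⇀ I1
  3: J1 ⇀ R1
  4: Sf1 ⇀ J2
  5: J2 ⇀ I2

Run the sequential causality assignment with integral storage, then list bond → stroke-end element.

#0 stroke→J1
#1 stroke→J2
#2 stroke→I1
#3 stroke→R1
#4 stroke→Sf1
#5 stroke→I2

#4 stroke at Sf1  (source Sf1 imposes f)
#1 stroke at J2  (C1 outputs effort q/C1)
#0 stroke at J1  (0-jn J2 has e-setter on 1)
#2 stroke at I1  (J2: bond 1 brought effort, rest push out)
#5 stroke at I2  (J2: bond 1 brought effort, rest push out)
#3 stroke at R1  (J1 needs exactly one f-in)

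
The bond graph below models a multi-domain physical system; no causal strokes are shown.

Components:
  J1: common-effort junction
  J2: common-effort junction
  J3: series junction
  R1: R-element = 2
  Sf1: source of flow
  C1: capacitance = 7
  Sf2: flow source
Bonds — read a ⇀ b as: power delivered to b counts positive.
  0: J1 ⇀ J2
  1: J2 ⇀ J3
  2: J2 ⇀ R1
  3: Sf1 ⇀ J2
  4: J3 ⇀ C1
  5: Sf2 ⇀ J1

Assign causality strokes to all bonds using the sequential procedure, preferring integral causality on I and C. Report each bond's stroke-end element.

bond 0 →J1
bond 1 →J2
bond 2 →R1
bond 3 →Sf1
bond 4 →J3
bond 5 →Sf2

#3 |Sf1  (source Sf1 imposes f)
#5 |Sf2  (Sf2: flow source, stroke at near end)
#0 |J1  (J1 needs exactly one e-in)
#4 |J3  (C1: C, integral causality)
#1 |J2  (J3: last free bond brings flow in)
#2 |R1  (J2 effort already set via bond 1)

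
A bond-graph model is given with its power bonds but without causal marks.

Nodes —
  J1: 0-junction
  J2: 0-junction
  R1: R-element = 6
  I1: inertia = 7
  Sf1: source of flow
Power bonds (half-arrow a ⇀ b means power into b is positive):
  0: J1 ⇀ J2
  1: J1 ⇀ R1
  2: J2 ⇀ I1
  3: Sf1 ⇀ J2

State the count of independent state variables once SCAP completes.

1  (I1 all integral)

bond 3 stroke→Sf1  (Sf1 (Sf) sets flow on bond)
bond 2 stroke→I1  (I1 outputs flow p/I1)
bond 0 stroke→J2  (closing 0-jn rule on J2)
bond 1 stroke→J1  (closing 0-jn rule on J1)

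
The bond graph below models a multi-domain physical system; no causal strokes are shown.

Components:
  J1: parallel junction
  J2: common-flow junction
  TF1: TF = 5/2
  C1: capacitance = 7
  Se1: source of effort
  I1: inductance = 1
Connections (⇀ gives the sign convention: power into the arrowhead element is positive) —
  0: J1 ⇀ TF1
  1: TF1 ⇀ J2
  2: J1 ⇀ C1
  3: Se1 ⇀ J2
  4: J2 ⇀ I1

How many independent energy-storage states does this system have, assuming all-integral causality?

2  (C1, I1 all integral)

b3 |J2  (Se1 fixes effort; stroke away)
b2 |J1  (C1 integral (e out))
b0 |TF1  (0-jn J1 has e-setter on 2)
b1 |J2  (TF1 one-in-one-out from 0)
b4 |I1  (only one flow-in slot at J2)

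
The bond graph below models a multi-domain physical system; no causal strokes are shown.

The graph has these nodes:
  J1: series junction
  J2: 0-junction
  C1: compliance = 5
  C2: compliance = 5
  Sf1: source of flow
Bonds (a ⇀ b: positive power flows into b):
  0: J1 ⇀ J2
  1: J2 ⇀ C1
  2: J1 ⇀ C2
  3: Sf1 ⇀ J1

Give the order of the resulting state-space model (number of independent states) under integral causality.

2  (C1, C2 all integral)

#3 stroke at Sf1  (source Sf1 imposes f)
#0 stroke at J1  (1-jn J1 has f-setter on 3)
#2 stroke at J1  (1-jn J1 has f-setter on 3)
#1 stroke at J2  (closing 0-jn rule on J2)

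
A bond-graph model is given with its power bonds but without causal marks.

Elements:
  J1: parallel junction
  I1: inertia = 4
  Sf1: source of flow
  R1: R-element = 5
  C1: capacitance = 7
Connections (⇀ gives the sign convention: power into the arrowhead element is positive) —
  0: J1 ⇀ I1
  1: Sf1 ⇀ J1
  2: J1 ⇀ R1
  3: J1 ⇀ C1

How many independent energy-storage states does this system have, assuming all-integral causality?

β1 stroke→Sf1  (source Sf1 imposes f)
β0 stroke→I1  (I1 outputs flow p/I1)
β3 stroke→J1  (C1: C, integral causality)
β2 stroke→R1  (J1: bond 3 brought effort, rest push out)

2  (C1, I1 all integral)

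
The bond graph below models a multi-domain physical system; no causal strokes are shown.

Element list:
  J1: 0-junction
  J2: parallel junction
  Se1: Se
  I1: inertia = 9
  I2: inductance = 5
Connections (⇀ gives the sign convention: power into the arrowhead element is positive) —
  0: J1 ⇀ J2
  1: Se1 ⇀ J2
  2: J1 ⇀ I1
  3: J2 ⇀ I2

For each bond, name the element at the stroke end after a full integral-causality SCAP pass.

b1 stroke→J2  (Se1: effort source, stroke at far end)
b0 stroke→J1  (J2: bond 1 brought effort, rest push out)
b3 stroke→I2  (common-e at J2 fixed by 1)
b2 stroke→I1  (common-e at J1 fixed by 0)

#0 stroke at J1
#1 stroke at J2
#2 stroke at I1
#3 stroke at I2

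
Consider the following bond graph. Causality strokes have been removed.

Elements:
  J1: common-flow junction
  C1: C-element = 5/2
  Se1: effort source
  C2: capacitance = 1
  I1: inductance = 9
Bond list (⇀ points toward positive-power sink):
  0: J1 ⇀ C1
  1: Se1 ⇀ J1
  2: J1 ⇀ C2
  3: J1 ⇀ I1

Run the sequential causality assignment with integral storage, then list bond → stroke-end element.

bond 0 stroke at J1
bond 1 stroke at J1
bond 2 stroke at J1
bond 3 stroke at I1

b1 →J1  (Se1: effort source, stroke at far end)
b0 →J1  (C1 outputs effort q/C1)
b2 →J1  (C2 integral (e out))
b3 →I1  (J1 needs exactly one f-in)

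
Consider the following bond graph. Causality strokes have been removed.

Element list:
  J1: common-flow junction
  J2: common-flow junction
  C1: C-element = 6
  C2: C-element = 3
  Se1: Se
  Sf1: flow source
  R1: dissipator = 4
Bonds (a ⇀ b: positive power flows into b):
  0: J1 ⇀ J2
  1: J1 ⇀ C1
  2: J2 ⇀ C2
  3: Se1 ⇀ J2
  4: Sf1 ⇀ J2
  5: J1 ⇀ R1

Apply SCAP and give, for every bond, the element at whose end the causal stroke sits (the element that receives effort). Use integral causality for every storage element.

b0 stroke→J2
b1 stroke→J1
b2 stroke→J2
b3 stroke→J2
b4 stroke→Sf1
b5 stroke→J1

b3 →J2  (Se1: effort source, stroke at far end)
b4 →Sf1  (Sf1 fixes flow; stroke at Sf1)
b0 →J2  (J2 flow already set via bond 4)
b2 →J2  (common-f at J2 fixed by 4)
b1 →J1  (J1 flow already set via bond 0)
b5 →J1  (common-f at J1 fixed by 0)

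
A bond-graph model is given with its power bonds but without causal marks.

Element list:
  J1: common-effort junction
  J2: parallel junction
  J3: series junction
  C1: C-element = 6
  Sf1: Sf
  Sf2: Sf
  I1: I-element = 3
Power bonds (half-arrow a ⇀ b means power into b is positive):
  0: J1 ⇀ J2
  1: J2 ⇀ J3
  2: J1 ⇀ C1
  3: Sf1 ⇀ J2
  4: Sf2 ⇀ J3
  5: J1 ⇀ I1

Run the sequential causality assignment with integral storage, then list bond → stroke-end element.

bond 3 stroke→Sf1  (Sf1: flow source, stroke at near end)
bond 4 stroke→Sf2  (Sf2 fixes flow; stroke at Sf2)
bond 1 stroke→J3  (J3: bond 4 brought flow, rest push out)
bond 0 stroke→J2  (J2: last free bond brings effort in)
bond 2 stroke→J1  (prefer integral on C1)
bond 5 stroke→I1  (0-jn J1 has e-setter on 2)

β0 stroke→J2
β1 stroke→J3
β2 stroke→J1
β3 stroke→Sf1
β4 stroke→Sf2
β5 stroke→I1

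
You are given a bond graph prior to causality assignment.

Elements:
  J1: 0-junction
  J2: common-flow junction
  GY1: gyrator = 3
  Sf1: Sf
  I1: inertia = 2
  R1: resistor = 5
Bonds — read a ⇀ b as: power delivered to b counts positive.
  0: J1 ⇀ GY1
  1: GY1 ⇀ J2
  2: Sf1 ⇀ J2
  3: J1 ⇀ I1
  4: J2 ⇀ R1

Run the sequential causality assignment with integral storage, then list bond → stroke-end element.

β2 stroke at Sf1  (Sf1: flow source, stroke at near end)
β1 stroke at J2  (common-f at J2 fixed by 2)
β4 stroke at J2  (1-jn J2 has f-setter on 2)
β0 stroke at J1  (GY GY1: same side as bond 1)
β3 stroke at I1  (common-e at J1 fixed by 0)

#0 →J1
#1 →J2
#2 →Sf1
#3 →I1
#4 →J2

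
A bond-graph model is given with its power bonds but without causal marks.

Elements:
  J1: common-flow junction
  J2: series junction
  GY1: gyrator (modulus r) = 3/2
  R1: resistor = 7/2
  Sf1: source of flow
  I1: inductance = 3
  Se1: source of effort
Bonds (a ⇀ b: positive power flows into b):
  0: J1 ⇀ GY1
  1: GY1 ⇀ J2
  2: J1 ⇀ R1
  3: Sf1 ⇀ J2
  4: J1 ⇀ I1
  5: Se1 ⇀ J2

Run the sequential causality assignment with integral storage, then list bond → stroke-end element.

#0 stroke→J1
#1 stroke→J2
#2 stroke→J1
#3 stroke→Sf1
#4 stroke→I1
#5 stroke→J2

β3 |Sf1  (Sf1 (Sf) sets flow on bond)
β5 |J2  (source Se1 imposes e)
β1 |J2  (1-jn J2 has f-setter on 3)
β0 |J1  (GY GY1: same side as bond 1)
β4 |I1  (prefer integral on I1)
β2 |J1  (1-jn J1 has f-setter on 4)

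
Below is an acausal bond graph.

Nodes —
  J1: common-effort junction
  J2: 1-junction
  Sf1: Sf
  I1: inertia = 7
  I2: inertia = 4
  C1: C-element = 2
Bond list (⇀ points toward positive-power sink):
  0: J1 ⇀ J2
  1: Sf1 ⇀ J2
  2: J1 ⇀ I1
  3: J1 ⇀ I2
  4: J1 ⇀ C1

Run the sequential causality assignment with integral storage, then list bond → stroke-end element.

β0 |J2
β1 |Sf1
β2 |I1
β3 |I2
β4 |J1

bond 1 →Sf1  (Sf1 (Sf) sets flow on bond)
bond 0 →J2  (1-jn J2 has f-setter on 1)
bond 2 →I1  (I1: I, integral causality)
bond 3 →I2  (I2 integral (f out))
bond 4 →J1  (J1: last free bond brings effort in)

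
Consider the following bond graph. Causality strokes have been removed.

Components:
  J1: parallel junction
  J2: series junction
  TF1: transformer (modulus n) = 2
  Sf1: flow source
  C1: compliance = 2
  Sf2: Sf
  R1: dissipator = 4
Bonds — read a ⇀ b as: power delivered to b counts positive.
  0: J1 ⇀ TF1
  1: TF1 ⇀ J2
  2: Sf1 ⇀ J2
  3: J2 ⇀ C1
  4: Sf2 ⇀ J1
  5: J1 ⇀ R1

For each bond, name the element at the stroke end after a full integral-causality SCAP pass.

bond 2 stroke at Sf1  (Sf1 (Sf) sets flow on bond)
bond 4 stroke at Sf2  (Sf2: flow source, stroke at near end)
bond 1 stroke at J2  (J2 flow already set via bond 2)
bond 3 stroke at J2  (1-jn J2 has f-setter on 2)
bond 0 stroke at TF1  (TF TF1: opposite of bond 1)
bond 5 stroke at J1  (J1 needs exactly one e-in)

#0 |TF1
#1 |J2
#2 |Sf1
#3 |J2
#4 |Sf2
#5 |J1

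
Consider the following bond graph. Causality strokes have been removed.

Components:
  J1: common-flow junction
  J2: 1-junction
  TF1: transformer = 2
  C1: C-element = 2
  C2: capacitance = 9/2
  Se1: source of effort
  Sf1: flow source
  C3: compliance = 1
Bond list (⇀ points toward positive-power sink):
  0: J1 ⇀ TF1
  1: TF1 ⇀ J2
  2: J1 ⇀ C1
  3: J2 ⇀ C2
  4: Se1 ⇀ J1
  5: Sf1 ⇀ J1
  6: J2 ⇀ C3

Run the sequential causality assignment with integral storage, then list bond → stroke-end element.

#4 |J1  (source Se1 imposes e)
#5 |Sf1  (Sf1: flow source, stroke at near end)
#0 |J1  (J1: bond 5 brought flow, rest push out)
#2 |J1  (1-jn J1 has f-setter on 5)
#1 |TF1  (TF1: transformer flips bond 0)
#3 |J2  (J2: bond 1 brought flow, rest push out)
#6 |J2  (J2 flow already set via bond 1)

b0 stroke→J1
b1 stroke→TF1
b2 stroke→J1
b3 stroke→J2
b4 stroke→J1
b5 stroke→Sf1
b6 stroke→J2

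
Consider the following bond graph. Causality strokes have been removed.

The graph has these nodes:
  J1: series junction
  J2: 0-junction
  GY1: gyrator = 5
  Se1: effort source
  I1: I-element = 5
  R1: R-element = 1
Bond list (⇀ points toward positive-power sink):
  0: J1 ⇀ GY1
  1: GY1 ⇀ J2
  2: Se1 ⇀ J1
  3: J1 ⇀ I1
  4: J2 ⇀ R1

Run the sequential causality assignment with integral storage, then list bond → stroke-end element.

β2 stroke→J1  (Se1 fixes effort; stroke away)
β3 stroke→I1  (prefer integral on I1)
β0 stroke→J1  (common-f at J1 fixed by 3)
β1 stroke→J2  (GY1 both-in/both-out from 0)
β4 stroke→R1  (common-e at J2 fixed by 1)

bond 0 |J1
bond 1 |J2
bond 2 |J1
bond 3 |I1
bond 4 |R1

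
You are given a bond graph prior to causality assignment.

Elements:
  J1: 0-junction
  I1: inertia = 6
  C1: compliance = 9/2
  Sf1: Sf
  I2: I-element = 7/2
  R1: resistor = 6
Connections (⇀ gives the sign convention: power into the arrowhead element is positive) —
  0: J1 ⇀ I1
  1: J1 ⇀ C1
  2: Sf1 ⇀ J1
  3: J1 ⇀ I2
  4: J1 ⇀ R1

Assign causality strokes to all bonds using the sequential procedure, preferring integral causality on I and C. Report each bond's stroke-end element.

#0 →I1
#1 →J1
#2 →Sf1
#3 →I2
#4 →R1

b2 |Sf1  (Sf1 (Sf) sets flow on bond)
b0 |I1  (I1 integral (f out))
b1 |J1  (prefer integral on C1)
b3 |I2  (0-jn J1 has e-setter on 1)
b4 |R1  (J1 effort already set via bond 1)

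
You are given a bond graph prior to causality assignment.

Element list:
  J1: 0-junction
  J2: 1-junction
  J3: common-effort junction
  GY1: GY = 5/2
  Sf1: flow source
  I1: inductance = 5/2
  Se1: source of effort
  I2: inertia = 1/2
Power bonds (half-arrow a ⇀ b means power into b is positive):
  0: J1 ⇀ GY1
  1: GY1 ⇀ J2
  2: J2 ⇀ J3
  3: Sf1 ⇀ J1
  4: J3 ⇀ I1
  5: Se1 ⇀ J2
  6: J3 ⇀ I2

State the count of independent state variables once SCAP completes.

β3 stroke at Sf1  (Sf1 fixes flow; stroke at Sf1)
β5 stroke at J2  (Se1: effort source, stroke at far end)
β0 stroke at J1  (J1 needs exactly one e-in)
β1 stroke at J2  (GY1 both-in/both-out from 0)
β2 stroke at J3  (J2: last free bond brings flow in)
β4 stroke at I1  (common-e at J3 fixed by 2)
β6 stroke at I2  (J3 effort already set via bond 2)

2  (I1, I2 all integral)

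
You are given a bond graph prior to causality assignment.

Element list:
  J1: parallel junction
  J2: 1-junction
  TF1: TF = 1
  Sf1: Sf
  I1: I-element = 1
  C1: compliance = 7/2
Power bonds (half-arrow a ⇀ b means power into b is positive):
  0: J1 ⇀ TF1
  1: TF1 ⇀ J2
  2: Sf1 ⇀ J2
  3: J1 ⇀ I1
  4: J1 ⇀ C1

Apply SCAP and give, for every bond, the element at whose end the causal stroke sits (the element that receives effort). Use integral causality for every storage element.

bond 0 |TF1
bond 1 |J2
bond 2 |Sf1
bond 3 |I1
bond 4 |J1

#2 |Sf1  (Sf1 (Sf) sets flow on bond)
#1 |J2  (1-jn J2 has f-setter on 2)
#0 |TF1  (TF1: transformer flips bond 1)
#3 |I1  (I1: I, integral causality)
#4 |J1  (only one effort-in slot at J1)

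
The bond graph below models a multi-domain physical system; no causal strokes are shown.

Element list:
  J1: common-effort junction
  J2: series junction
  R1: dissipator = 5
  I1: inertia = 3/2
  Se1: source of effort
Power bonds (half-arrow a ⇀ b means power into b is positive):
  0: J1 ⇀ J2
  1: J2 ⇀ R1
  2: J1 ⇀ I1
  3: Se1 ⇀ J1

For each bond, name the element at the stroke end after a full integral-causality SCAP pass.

b0 stroke→J2
b1 stroke→R1
b2 stroke→I1
b3 stroke→J1

b3 →J1  (Se1: effort source, stroke at far end)
b0 →J2  (J1 effort already set via bond 3)
b2 →I1  (common-e at J1 fixed by 3)
b1 →R1  (J2 needs exactly one f-in)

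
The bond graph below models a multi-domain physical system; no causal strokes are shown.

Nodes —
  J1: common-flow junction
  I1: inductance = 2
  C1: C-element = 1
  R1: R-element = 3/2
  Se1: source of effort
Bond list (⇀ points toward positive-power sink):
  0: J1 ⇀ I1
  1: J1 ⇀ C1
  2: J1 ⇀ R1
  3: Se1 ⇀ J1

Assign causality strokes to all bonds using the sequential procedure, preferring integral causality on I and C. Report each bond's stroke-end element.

β3 |J1  (Se1 fixes effort; stroke away)
β0 |I1  (I1: I, integral causality)
β1 |J1  (common-f at J1 fixed by 0)
β2 |J1  (J1: bond 0 brought flow, rest push out)

bond 0 →I1
bond 1 →J1
bond 2 →J1
bond 3 →J1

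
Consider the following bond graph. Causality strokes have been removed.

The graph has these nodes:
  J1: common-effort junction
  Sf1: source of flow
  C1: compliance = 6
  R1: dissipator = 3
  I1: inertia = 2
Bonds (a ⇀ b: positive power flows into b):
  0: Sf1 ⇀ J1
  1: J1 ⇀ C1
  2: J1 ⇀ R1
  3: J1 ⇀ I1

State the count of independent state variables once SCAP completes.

2  (C1, I1 all integral)

bond 0 →Sf1  (Sf1 (Sf) sets flow on bond)
bond 1 →J1  (C1 integral (e out))
bond 2 →R1  (J1: bond 1 brought effort, rest push out)
bond 3 →I1  (common-e at J1 fixed by 1)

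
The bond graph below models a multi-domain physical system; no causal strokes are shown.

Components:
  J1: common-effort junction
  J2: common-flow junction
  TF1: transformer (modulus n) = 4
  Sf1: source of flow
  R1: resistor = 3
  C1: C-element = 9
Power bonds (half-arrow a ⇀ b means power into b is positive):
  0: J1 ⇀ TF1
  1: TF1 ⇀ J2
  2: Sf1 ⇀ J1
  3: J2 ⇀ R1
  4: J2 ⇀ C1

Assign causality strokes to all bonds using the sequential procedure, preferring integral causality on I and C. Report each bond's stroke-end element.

β2 →Sf1  (Sf1 (Sf) sets flow on bond)
β0 →J1  (J1: last free bond brings effort in)
β1 →TF1  (TF TF1: opposite of bond 0)
β3 →J2  (common-f at J2 fixed by 1)
β4 →J2  (J2 flow already set via bond 1)

b0 →J1
b1 →TF1
b2 →Sf1
b3 →J2
b4 →J2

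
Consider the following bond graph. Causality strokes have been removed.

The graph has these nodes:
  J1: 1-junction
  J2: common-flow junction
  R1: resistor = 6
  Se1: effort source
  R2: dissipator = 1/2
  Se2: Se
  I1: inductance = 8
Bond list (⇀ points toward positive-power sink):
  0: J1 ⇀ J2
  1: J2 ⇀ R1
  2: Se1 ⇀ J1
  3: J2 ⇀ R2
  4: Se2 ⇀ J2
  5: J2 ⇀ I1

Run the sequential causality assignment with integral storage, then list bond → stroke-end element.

β2 stroke→J1  (Se1 fixes effort; stroke away)
β4 stroke→J2  (Se2 fixes effort; stroke away)
β0 stroke→J2  (J1: last free bond brings flow in)
β5 stroke→I1  (I1: I, integral causality)
β1 stroke→J2  (J2: bond 5 brought flow, rest push out)
β3 stroke→J2  (common-f at J2 fixed by 5)

#0 →J2
#1 →J2
#2 →J1
#3 →J2
#4 →J2
#5 →I1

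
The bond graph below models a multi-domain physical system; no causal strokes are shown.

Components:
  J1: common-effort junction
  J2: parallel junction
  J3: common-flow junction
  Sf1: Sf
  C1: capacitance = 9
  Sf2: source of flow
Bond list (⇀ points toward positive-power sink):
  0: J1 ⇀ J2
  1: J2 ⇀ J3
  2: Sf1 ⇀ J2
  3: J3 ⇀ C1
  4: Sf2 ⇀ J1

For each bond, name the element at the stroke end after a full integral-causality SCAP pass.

bond 2 |Sf1  (Sf1 fixes flow; stroke at Sf1)
bond 4 |Sf2  (source Sf2 imposes f)
bond 0 |J1  (only one effort-in slot at J1)
bond 1 |J2  (J2: last free bond brings effort in)
bond 3 |J3  (J3: bond 1 brought flow, rest push out)

b0 →J1
b1 →J2
b2 →Sf1
b3 →J3
b4 →Sf2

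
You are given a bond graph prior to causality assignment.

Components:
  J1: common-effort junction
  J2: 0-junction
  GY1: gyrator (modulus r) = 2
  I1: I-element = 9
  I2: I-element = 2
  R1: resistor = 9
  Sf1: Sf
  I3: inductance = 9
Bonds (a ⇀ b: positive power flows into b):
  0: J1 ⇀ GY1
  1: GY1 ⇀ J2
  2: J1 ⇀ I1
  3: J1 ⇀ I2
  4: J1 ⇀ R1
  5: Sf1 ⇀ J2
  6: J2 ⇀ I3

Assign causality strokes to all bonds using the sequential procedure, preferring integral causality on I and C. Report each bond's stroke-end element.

β5 →Sf1  (source Sf1 imposes f)
β2 →I1  (prefer integral on I1)
β3 →I2  (I2 integral (f out))
β6 →I3  (I3: I, integral causality)
β1 →J2  (J2: last free bond brings effort in)
β0 →J1  (GY1: gyrator matches bond 1)
β4 →R1  (0-jn J1 has e-setter on 0)

bond 0 stroke at J1
bond 1 stroke at J2
bond 2 stroke at I1
bond 3 stroke at I2
bond 4 stroke at R1
bond 5 stroke at Sf1
bond 6 stroke at I3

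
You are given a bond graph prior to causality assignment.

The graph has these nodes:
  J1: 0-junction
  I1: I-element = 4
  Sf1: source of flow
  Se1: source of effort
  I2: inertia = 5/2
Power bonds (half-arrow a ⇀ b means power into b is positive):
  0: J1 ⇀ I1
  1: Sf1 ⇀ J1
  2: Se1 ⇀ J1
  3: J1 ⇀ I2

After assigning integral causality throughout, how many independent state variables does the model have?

2  (I1, I2 all integral)

bond 1 |Sf1  (Sf1 fixes flow; stroke at Sf1)
bond 2 |J1  (Se1 (Se) sets effort on bond)
bond 0 |I1  (common-e at J1 fixed by 2)
bond 3 |I2  (common-e at J1 fixed by 2)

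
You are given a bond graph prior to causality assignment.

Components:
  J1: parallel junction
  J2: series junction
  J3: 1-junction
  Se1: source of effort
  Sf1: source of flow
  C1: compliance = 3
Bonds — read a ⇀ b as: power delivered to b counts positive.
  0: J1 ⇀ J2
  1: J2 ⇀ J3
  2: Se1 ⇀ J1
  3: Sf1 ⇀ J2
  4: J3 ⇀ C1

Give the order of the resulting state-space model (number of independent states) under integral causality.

1  (C1 all integral)

bond 2 stroke at J1  (Se1 fixes effort; stroke away)
bond 3 stroke at Sf1  (Sf1: flow source, stroke at near end)
bond 0 stroke at J2  (J1: bond 2 brought effort, rest push out)
bond 1 stroke at J2  (common-f at J2 fixed by 3)
bond 4 stroke at J3  (1-jn J3 has f-setter on 1)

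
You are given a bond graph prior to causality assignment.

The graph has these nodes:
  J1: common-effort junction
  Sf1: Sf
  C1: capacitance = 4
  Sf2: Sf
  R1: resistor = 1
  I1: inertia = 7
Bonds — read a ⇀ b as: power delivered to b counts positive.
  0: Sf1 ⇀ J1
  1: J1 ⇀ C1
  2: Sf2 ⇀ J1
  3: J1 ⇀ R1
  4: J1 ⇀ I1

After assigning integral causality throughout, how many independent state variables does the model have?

β0 stroke at Sf1  (Sf1 (Sf) sets flow on bond)
β2 stroke at Sf2  (source Sf2 imposes f)
β1 stroke at J1  (C1 outputs effort q/C1)
β3 stroke at R1  (0-jn J1 has e-setter on 1)
β4 stroke at I1  (J1 effort already set via bond 1)

2  (C1, I1 all integral)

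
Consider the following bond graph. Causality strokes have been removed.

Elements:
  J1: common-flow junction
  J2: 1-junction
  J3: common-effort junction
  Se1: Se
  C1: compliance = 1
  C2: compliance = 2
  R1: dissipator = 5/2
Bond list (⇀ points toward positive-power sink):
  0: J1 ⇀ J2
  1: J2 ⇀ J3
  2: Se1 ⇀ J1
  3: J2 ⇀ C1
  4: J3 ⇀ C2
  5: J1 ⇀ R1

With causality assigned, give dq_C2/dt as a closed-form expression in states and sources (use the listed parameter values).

dq_C2/dt = 2*E_Se1/5 - 2*q_C1/5 - q_C2/5

bond 2 stroke→J1  (Se1 (Se) sets effort on bond)
bond 3 stroke→J2  (C1: C, integral causality)
bond 4 stroke→J3  (C2 integral (e out))
bond 1 stroke→J2  (J3 effort already set via bond 4)
bond 0 stroke→J1  (J2 needs exactly one f-in)
bond 5 stroke→R1  (J1 needs exactly one f-in)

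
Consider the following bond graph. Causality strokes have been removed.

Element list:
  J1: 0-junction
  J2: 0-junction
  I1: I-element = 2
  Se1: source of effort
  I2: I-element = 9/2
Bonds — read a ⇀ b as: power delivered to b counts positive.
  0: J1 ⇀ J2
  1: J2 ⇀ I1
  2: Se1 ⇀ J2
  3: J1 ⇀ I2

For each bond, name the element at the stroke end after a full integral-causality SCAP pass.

bond 2 stroke→J2  (Se1 fixes effort; stroke away)
bond 0 stroke→J1  (0-jn J2 has e-setter on 2)
bond 1 stroke→I1  (0-jn J2 has e-setter on 2)
bond 3 stroke→I2  (0-jn J1 has e-setter on 0)

#0 |J1
#1 |I1
#2 |J2
#3 |I2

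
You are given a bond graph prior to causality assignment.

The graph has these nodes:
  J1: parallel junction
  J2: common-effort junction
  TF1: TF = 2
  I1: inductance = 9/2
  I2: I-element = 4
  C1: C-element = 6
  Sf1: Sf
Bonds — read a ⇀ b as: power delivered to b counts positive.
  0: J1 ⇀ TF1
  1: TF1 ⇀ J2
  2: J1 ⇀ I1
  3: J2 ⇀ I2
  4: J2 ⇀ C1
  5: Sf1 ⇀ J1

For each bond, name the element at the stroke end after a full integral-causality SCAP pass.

b0 stroke→J1
b1 stroke→TF1
b2 stroke→I1
b3 stroke→I2
b4 stroke→J2
b5 stroke→Sf1

bond 5 →Sf1  (Sf1 fixes flow; stroke at Sf1)
bond 2 →I1  (prefer integral on I1)
bond 0 →J1  (J1: last free bond brings effort in)
bond 1 →TF1  (TF TF1: opposite of bond 0)
bond 3 →I2  (I2: I, integral causality)
bond 4 →J2  (only one effort-in slot at J2)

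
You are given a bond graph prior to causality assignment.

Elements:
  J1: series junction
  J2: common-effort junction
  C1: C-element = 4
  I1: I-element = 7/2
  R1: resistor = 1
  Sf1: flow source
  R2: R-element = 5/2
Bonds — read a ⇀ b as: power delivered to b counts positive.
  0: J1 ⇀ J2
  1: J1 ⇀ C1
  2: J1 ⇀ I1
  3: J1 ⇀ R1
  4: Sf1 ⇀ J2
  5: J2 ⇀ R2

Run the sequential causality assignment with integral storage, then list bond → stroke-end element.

bond 0 stroke at J1
bond 1 stroke at J1
bond 2 stroke at I1
bond 3 stroke at J1
bond 4 stroke at Sf1
bond 5 stroke at J2

bond 4 →Sf1  (source Sf1 imposes f)
bond 1 →J1  (C1: C, integral causality)
bond 2 →I1  (prefer integral on I1)
bond 0 →J1  (common-f at J1 fixed by 2)
bond 3 →J1  (common-f at J1 fixed by 2)
bond 5 →J2  (closing 0-jn rule on J2)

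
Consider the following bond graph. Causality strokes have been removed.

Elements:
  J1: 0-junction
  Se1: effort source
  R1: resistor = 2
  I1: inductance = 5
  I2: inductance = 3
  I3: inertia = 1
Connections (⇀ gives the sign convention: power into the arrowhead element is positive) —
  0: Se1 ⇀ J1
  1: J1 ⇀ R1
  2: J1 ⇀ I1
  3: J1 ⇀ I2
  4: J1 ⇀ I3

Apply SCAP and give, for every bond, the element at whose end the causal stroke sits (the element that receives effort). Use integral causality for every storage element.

β0 stroke→J1  (Se1: effort source, stroke at far end)
β1 stroke→R1  (J1: bond 0 brought effort, rest push out)
β2 stroke→I1  (J1 effort already set via bond 0)
β3 stroke→I2  (0-jn J1 has e-setter on 0)
β4 stroke→I3  (J1: bond 0 brought effort, rest push out)

#0 →J1
#1 →R1
#2 →I1
#3 →I2
#4 →I3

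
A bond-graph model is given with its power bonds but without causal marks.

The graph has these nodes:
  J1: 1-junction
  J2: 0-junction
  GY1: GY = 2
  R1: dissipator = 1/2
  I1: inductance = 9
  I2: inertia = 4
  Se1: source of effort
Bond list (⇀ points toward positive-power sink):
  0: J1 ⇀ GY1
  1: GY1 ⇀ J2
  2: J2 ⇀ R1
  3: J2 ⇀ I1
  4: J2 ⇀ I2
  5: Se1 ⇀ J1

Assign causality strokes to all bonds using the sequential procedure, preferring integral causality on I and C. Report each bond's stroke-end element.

β5 stroke at J1  (Se1: effort source, stroke at far end)
β0 stroke at GY1  (J1 needs exactly one f-in)
β1 stroke at GY1  (GY1: gyrator matches bond 0)
β3 stroke at I1  (I1: I, integral causality)
β4 stroke at I2  (I2: I, integral causality)
β2 stroke at J2  (J2: last free bond brings effort in)

bond 0 stroke at GY1
bond 1 stroke at GY1
bond 2 stroke at J2
bond 3 stroke at I1
bond 4 stroke at I2
bond 5 stroke at J1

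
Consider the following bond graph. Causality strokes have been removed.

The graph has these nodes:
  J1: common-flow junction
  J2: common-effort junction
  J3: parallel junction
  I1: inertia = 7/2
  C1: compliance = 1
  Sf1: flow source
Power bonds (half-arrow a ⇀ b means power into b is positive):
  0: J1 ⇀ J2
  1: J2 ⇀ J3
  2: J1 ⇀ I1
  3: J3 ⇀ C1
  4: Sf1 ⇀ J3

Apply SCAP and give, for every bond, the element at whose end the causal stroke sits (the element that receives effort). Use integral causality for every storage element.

b4 stroke→Sf1  (source Sf1 imposes f)
b2 stroke→I1  (I1 integral (f out))
b0 stroke→J1  (1-jn J1 has f-setter on 2)
b1 stroke→J2  (only one effort-in slot at J2)
b3 stroke→J3  (only one effort-in slot at J3)

b0 stroke→J1
b1 stroke→J2
b2 stroke→I1
b3 stroke→J3
b4 stroke→Sf1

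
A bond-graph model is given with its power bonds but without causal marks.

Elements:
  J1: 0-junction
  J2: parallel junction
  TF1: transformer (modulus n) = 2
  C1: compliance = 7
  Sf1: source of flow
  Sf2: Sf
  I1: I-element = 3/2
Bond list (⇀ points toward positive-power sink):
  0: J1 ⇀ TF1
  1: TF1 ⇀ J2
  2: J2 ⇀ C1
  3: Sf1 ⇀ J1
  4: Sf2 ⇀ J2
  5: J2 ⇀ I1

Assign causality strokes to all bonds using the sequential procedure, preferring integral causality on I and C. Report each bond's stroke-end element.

b3 |Sf1  (Sf1 fixes flow; stroke at Sf1)
b4 |Sf2  (source Sf2 imposes f)
b0 |J1  (closing 0-jn rule on J1)
b1 |TF1  (TF1: transformer flips bond 0)
b2 |J2  (C1 outputs effort q/C1)
b5 |I1  (0-jn J2 has e-setter on 2)

#0 stroke at J1
#1 stroke at TF1
#2 stroke at J2
#3 stroke at Sf1
#4 stroke at Sf2
#5 stroke at I1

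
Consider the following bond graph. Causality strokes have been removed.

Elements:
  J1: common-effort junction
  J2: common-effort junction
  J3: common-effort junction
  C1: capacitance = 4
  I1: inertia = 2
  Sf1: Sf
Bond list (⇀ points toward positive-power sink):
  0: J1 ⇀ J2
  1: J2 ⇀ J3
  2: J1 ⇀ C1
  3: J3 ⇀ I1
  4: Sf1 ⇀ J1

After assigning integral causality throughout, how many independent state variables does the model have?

2  (C1, I1 all integral)

β4 stroke→Sf1  (Sf1 fixes flow; stroke at Sf1)
β2 stroke→J1  (C1 integral (e out))
β0 stroke→J2  (0-jn J1 has e-setter on 2)
β1 stroke→J3  (0-jn J2 has e-setter on 0)
β3 stroke→I1  (J3 effort already set via bond 1)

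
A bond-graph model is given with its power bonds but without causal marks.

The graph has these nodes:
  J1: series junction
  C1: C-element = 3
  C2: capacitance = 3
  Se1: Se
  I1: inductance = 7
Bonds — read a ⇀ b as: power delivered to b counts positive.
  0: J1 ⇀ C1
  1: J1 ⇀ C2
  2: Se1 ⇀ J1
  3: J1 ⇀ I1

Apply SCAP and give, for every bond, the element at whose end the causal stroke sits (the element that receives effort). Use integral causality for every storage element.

b2 |J1  (Se1 fixes effort; stroke away)
b0 |J1  (C1 outputs effort q/C1)
b1 |J1  (C2 outputs effort q/C2)
b3 |I1  (closing 1-jn rule on J1)

#0 →J1
#1 →J1
#2 →J1
#3 →I1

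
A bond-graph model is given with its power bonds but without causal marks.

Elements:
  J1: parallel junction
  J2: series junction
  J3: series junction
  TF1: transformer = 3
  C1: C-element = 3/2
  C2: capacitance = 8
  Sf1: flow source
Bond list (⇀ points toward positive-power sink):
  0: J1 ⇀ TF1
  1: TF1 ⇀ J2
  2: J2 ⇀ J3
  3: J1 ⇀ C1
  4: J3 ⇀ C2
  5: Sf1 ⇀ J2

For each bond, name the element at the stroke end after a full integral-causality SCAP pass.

bond 0 stroke→TF1
bond 1 stroke→J2
bond 2 stroke→J2
bond 3 stroke→J1
bond 4 stroke→J3
bond 5 stroke→Sf1

bond 5 stroke→Sf1  (Sf1 (Sf) sets flow on bond)
bond 1 stroke→J2  (J2 flow already set via bond 5)
bond 2 stroke→J2  (J2 flow already set via bond 5)
bond 4 stroke→J3  (J3: bond 2 brought flow, rest push out)
bond 0 stroke→TF1  (TF TF1: opposite of bond 1)
bond 3 stroke→J1  (J1 needs exactly one e-in)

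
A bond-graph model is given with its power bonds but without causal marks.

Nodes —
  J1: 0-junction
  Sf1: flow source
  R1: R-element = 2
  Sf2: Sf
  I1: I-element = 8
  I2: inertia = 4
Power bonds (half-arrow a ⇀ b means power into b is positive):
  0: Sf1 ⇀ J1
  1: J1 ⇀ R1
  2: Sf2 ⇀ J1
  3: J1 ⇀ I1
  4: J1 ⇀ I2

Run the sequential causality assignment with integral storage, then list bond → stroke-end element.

b0 stroke at Sf1
b1 stroke at J1
b2 stroke at Sf2
b3 stroke at I1
b4 stroke at I2

bond 0 |Sf1  (Sf1 fixes flow; stroke at Sf1)
bond 2 |Sf2  (source Sf2 imposes f)
bond 3 |I1  (I1 outputs flow p/I1)
bond 4 |I2  (I2: I, integral causality)
bond 1 |J1  (J1: last free bond brings effort in)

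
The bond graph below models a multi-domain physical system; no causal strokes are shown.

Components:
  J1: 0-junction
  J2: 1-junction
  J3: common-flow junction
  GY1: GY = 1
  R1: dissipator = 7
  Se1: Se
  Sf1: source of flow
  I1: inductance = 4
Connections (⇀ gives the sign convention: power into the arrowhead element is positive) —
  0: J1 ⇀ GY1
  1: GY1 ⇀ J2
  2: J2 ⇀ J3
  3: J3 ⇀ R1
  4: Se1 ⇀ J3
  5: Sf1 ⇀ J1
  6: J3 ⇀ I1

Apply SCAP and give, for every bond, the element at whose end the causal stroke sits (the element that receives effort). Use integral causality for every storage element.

β0 stroke→J1
β1 stroke→J2
β2 stroke→J3
β3 stroke→J3
β4 stroke→J3
β5 stroke→Sf1
β6 stroke→I1

bond 4 →J3  (source Se1 imposes e)
bond 5 →Sf1  (Sf1 (Sf) sets flow on bond)
bond 0 →J1  (J1 needs exactly one e-in)
bond 1 →J2  (GY GY1: same side as bond 0)
bond 2 →J3  (J2 needs exactly one f-in)
bond 6 →I1  (I1 outputs flow p/I1)
bond 3 →J3  (J3 flow already set via bond 6)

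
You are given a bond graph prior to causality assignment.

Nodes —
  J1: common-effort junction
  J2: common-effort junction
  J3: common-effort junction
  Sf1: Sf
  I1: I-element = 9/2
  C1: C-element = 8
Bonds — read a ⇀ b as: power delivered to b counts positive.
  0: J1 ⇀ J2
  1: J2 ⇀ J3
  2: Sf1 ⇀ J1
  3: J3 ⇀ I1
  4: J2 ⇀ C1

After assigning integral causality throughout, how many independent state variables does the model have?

2  (C1, I1 all integral)

bond 2 |Sf1  (Sf1 (Sf) sets flow on bond)
bond 0 |J1  (J1 needs exactly one e-in)
bond 3 |I1  (prefer integral on I1)
bond 1 |J3  (closing 0-jn rule on J3)
bond 4 |J2  (J2: last free bond brings effort in)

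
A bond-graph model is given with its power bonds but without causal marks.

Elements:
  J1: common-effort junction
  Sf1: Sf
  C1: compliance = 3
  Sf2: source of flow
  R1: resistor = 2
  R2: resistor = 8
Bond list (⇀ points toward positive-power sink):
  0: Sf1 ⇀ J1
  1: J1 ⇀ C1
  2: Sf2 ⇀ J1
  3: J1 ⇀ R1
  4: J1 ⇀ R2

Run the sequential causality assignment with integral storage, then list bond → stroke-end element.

#0 →Sf1  (Sf1: flow source, stroke at near end)
#2 →Sf2  (Sf2 (Sf) sets flow on bond)
#1 →J1  (C1 outputs effort q/C1)
#3 →R1  (J1: bond 1 brought effort, rest push out)
#4 →R2  (common-e at J1 fixed by 1)

b0 |Sf1
b1 |J1
b2 |Sf2
b3 |R1
b4 |R2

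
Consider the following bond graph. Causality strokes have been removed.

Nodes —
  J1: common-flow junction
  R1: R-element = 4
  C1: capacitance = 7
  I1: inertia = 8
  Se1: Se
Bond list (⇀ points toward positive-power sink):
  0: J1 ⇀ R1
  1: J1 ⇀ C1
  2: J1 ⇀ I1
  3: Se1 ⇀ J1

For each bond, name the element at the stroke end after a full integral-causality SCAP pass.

#0 stroke at J1
#1 stroke at J1
#2 stroke at I1
#3 stroke at J1

#3 stroke at J1  (Se1 fixes effort; stroke away)
#1 stroke at J1  (C1 outputs effort q/C1)
#2 stroke at I1  (I1: I, integral causality)
#0 stroke at J1  (1-jn J1 has f-setter on 2)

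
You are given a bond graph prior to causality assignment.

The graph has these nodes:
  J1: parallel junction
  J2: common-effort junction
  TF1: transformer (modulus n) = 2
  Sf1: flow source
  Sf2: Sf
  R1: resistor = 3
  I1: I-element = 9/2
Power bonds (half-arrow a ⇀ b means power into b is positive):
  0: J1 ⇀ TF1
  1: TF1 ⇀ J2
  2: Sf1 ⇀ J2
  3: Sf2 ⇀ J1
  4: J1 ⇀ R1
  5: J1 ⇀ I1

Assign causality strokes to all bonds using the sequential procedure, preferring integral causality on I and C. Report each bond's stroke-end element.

#2 →Sf1  (Sf1 fixes flow; stroke at Sf1)
#3 →Sf2  (Sf2 (Sf) sets flow on bond)
#1 →J2  (J2: last free bond brings effort in)
#0 →TF1  (TF1 one-in-one-out from 1)
#5 →I1  (prefer integral on I1)
#4 →J1  (J1 needs exactly one e-in)

b0 stroke at TF1
b1 stroke at J2
b2 stroke at Sf1
b3 stroke at Sf2
b4 stroke at J1
b5 stroke at I1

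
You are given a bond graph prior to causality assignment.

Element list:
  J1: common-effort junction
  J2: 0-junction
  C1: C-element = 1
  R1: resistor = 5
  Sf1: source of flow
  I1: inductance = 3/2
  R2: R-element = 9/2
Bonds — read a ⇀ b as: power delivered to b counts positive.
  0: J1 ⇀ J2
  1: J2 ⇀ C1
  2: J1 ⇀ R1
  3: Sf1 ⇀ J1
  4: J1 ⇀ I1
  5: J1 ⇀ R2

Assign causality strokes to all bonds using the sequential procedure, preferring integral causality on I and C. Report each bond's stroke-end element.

bond 0 stroke at J1
bond 1 stroke at J2
bond 2 stroke at R1
bond 3 stroke at Sf1
bond 4 stroke at I1
bond 5 stroke at R2

β3 |Sf1  (Sf1 (Sf) sets flow on bond)
β1 |J2  (C1 integral (e out))
β0 |J1  (J2: bond 1 brought effort, rest push out)
β2 |R1  (J1: bond 0 brought effort, rest push out)
β4 |I1  (J1 effort already set via bond 0)
β5 |R2  (common-e at J1 fixed by 0)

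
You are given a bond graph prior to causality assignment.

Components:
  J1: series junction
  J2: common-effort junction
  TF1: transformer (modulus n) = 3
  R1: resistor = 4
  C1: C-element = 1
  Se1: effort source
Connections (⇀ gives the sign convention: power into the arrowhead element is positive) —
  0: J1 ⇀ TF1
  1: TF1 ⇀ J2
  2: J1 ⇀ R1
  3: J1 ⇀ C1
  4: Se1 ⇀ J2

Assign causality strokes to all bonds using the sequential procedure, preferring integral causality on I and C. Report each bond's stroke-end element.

bond 4 stroke→J2  (source Se1 imposes e)
bond 1 stroke→TF1  (common-e at J2 fixed by 4)
bond 0 stroke→J1  (TF TF1: opposite of bond 1)
bond 3 stroke→J1  (C1 outputs effort q/C1)
bond 2 stroke→R1  (closing 1-jn rule on J1)

β0 stroke at J1
β1 stroke at TF1
β2 stroke at R1
β3 stroke at J1
β4 stroke at J2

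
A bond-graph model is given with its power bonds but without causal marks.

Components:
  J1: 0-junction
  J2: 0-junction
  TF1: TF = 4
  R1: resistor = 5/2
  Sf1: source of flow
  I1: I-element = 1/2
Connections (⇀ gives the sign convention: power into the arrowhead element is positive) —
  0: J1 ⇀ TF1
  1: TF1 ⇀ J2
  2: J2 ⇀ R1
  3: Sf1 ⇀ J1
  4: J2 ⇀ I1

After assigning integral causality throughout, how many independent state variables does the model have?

1  (I1 all integral)

bond 3 stroke at Sf1  (Sf1 fixes flow; stroke at Sf1)
bond 0 stroke at J1  (J1: last free bond brings effort in)
bond 1 stroke at TF1  (TF TF1: opposite of bond 0)
bond 4 stroke at I1  (prefer integral on I1)
bond 2 stroke at J2  (J2: last free bond brings effort in)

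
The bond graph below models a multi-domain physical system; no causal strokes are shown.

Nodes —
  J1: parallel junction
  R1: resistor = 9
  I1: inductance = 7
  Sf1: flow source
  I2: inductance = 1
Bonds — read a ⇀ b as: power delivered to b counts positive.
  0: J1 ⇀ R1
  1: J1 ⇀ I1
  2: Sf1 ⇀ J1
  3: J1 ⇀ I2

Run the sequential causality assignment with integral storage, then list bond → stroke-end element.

b2 stroke at Sf1  (Sf1: flow source, stroke at near end)
b1 stroke at I1  (I1 integral (f out))
b3 stroke at I2  (I2: I, integral causality)
b0 stroke at J1  (only one effort-in slot at J1)

bond 0 stroke at J1
bond 1 stroke at I1
bond 2 stroke at Sf1
bond 3 stroke at I2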